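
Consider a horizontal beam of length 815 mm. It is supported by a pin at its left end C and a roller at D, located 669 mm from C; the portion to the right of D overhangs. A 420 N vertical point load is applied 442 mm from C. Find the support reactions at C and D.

C_x = 0, C_y = 142.5 N, D_y = 277.5 N

Moments about C: D_y·669 − 420·442 = 0 → D_y = 185640/669 = 277.489 ≈ 277.5 N.
ΣF_y = 0: C_y + 277.489 − 420 = 0 → C_y = 142.5 N.
ΣF_x = 0: no horizontal applied forces, so C_x = 0.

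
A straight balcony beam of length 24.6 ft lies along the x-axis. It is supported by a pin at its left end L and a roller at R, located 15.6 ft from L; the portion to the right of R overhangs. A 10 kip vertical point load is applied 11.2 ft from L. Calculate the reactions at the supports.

Moments about L: R_y·15.6 − 10·11.2 = 0 → R_y = 112/15.6 = 7.17949 ≈ 7.179 kip.
ΣF_y = 0: L_y + 7.17949 − 10 = 0 → L_y = 2.821 kip.
ΣF_x = 0: no horizontal applied forces, so L_x = 0.

L_x = 0, L_y = 2.821 kip, R_y = 7.179 kip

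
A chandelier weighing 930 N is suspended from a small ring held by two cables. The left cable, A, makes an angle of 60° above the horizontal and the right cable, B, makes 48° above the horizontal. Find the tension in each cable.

ΣF_x = 0: −T_A·cos60° + T_B·cos48° = 0 → T_B = 0.747238·T_A.
ΣF_y = 0: T_A·sin60° + T_B·sin48° = 930.
Substitute: T_A·(0.866025 + 0.747238·0.743145) = 930 → T_A = 654.316 ≈ 654.3 N.
Then T_B = 0.747238 × 654.316 = 488.9 N.

T_A = 654.3 N, T_B = 488.9 N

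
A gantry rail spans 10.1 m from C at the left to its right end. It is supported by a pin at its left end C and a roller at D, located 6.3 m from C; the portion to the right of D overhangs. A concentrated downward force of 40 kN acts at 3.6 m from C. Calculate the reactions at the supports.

C_x = 0, C_y = 17.14 kN, D_y = 22.86 kN

Taking moments about C: D_y·6.3 − 40·3.6 = 0 → D_y = 144/6.3 = 22.8571 ≈ 22.86 kN.
ΣF_y = 0: C_y + 22.8571 − 40 = 0 → C_y = 17.14 kN.
ΣF_x = 0: no horizontal applied forces, so C_x = 0.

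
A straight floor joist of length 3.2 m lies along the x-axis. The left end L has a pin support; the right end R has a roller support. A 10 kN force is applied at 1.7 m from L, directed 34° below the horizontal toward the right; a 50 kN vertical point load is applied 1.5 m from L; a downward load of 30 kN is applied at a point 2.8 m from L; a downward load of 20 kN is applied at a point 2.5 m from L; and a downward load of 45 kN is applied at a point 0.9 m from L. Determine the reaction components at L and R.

ΣM about L: R_y·3.2 − 10·sin34°·1.7 − 50·1.5 − 30·2.8 − 20·2.5 − 45·0.9 = 0 → R_y = 259.006/3.2 = 80.9394 ≈ 80.94 kN.
ΣF_y = 0: L_y + 80.9394 − 10·sin34° − 50 − 30 − 20 − 45 = 0 → L_y = 69.65 kN.
ΣF_x = 0: L_x + 10·cos34° = 0 → L_x = -8.290 kN.

L_x = -8.290 kN, L_y = 69.65 kN, R_y = 80.94 kN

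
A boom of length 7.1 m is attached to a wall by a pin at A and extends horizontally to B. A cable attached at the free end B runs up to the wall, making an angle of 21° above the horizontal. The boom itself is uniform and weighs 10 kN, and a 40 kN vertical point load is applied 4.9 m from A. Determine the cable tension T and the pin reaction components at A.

ΣM about A: T·sin21°·7.1 − 10·3.55 − 40·4.9 = 0 → T = 231.5/(7.1·0.358368) = 90.9837 ≈ 90.98 kN.
ΣF_x = 0: A_x − T·cos21° = 0 → A_x = 90.9837 × 0.93358 = 84.94 kN.
ΣF_y = 0: A_y + T·sin21° − 10 − 40 = 0 → A_y = 50 − 90.9837 × 0.358368 = 17.39 kN.

T = 90.98 kN, A_x = 84.94 kN, A_y = 17.39 kN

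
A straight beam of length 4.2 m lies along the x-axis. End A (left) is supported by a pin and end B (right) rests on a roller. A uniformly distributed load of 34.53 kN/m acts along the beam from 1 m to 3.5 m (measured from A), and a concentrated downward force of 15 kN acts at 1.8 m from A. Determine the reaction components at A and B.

Resultant of the distributed load: 34.53 × 2.5 = 86.325 kN at 2.25 m from A.
Taking moments about A: B_y·4.2 − (34.53·2.5)·2.25 − 15·1.8 = 0 → B_y = 221.23125/4.2 = 52.6741 ≈ 52.67 kN.
ΣF_y = 0: A_y + 52.6741 − 34.53·2.5 − 15 = 0 → A_y = 48.65 kN.
ΣF_x = 0: no horizontal applied forces, so A_x = 0.

A_x = 0, A_y = 48.65 kN, B_y = 52.67 kN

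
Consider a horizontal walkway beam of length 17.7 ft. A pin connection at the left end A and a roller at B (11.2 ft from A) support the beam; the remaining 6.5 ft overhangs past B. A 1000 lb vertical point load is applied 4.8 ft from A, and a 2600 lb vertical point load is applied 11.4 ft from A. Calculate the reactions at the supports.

Taking moments about A: B_y·11.2 − 1000·4.8 − 2600·11.4 = 0 → B_y = 34440/11.2 = 3075 lb.
ΣF_y = 0: A_y + 3075 − 1000 − 2600 = 0 → A_y = 525.0 lb.
ΣF_x = 0: no horizontal applied forces, so A_x = 0.

A_x = 0, A_y = 525.0 lb, B_y = 3075 lb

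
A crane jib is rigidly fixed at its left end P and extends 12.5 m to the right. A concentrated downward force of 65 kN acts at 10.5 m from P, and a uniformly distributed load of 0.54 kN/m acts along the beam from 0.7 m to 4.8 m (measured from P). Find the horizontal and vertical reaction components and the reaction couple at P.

Resultant of the distributed load: 0.54 × 4.1 = 2.214 kN at 2.75 m from P.
ΣF_x = 0: P_x = 0.
ΣF_y = 0: P_y − 65 − 0.54·4.1 = 0 → P_y = 67.21 kN.
ΣM about P: M_P − 65·10.5 − (0.54·4.1)·2.75 = 0 → M_P = 688.6 kN·m.

P_x = 0, P_y = 67.21 kN, M_P = 688.6 kN·m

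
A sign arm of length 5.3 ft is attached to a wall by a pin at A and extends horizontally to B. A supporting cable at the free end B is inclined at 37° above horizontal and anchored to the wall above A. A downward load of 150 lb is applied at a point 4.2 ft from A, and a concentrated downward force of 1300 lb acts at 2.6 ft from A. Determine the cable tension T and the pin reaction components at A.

T = 1257 lb, A_x = 1004 lb, A_y = 693.4 lb

ΣM about A: T·sin37°·5.3 − 150·4.2 − 1300·2.6 = 0 → T = 4010/(5.3·0.601815) = 1257.2 ≈ 1257 lb.
ΣF_x = 0: A_x − T·cos37° = 0 → A_x = 1257.2 × 0.798636 = 1004 lb.
ΣF_y = 0: A_y + T·sin37° − 150 − 1300 = 0 → A_y = 1450 − 1257.2 × 0.601815 = 693.4 lb.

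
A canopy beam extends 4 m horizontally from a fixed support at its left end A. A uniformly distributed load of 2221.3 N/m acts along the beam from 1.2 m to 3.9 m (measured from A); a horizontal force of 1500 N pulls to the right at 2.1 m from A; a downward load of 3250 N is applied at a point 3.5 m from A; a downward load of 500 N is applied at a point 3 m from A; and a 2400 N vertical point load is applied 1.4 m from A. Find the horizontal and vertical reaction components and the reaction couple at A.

A_x = -1500 N, A_y = 12150 N, M_A = 31530 N·m

Resultant of the distributed load: 2221.3 × 2.7 = 5997.51 N at 2.55 m from A.
ΣF_x = 0: A_x + 1500 = 0 → A_x = -1500 N.
ΣF_y = 0: A_y − 2221.3·2.7 − 3250 − 500 − 2400 = 0 → A_y = 12150 N.
ΣM about A: M_A − (2221.3·2.7)·2.55 − 3250·3.5 − 500·3 − 2400·1.4 = 0 → M_A = 31530 N·m.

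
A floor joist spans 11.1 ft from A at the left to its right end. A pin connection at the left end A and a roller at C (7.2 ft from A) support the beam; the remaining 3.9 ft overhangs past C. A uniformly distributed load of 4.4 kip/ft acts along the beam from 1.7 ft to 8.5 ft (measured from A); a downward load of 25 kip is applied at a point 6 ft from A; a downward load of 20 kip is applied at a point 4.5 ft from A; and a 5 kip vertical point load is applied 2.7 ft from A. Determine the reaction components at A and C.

A_x = 0, A_y = 23.52 kip, C_y = 56.40 kip

Resultant of the distributed load: 4.4 × 6.8 = 29.92 kip at 5.1 ft from A.
Moments about A: C_y·7.2 − (4.4·6.8)·5.1 − 25·6 − 20·4.5 − 5·2.7 = 0 → C_y = 406.092/7.2 = 56.4017 ≈ 56.40 kip.
ΣF_y = 0: A_y + 56.4017 − 4.4·6.8 − 25 − 20 − 5 = 0 → A_y = 23.52 kip.
ΣF_x = 0: no horizontal applied forces, so A_x = 0.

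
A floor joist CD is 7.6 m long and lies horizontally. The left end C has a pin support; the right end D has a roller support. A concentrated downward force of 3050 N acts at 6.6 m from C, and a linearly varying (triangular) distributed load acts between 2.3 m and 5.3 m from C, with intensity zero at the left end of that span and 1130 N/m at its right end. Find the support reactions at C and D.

Resultant of the triangular load: ½ × 1130 × 3 = 1695 N, acting at 4.3 m from C (one-third of the span from the peak).
ΣM about C: D_y·7.6 − 3050·6.6 − (½·1130·3)·4.3 = 0 → D_y = 27418.5/7.6 = 3607.7 ≈ 3608 N.
ΣF_y = 0: C_y + 3607.7 − 3050 − ½·1130·3 = 0 → C_y = 1137 N.
ΣF_x = 0: no horizontal applied forces, so C_x = 0.

C_x = 0, C_y = 1137 N, D_y = 3608 N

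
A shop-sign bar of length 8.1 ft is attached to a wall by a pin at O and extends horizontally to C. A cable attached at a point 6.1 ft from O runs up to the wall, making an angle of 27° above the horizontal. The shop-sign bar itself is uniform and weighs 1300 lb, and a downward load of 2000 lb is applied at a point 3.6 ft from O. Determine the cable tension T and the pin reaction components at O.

ΣM about O: T·sin27°·6.1 − 1300·4.05 − 2000·3.6 = 0 → T = 12465/(6.1·0.45399) = 4501.07 ≈ 4501 lb.
ΣF_x = 0: O_x − T·cos27° = 0 → O_x = 4501.07 × 0.891007 = 4010 lb.
ΣF_y = 0: O_y + T·sin27° − 1300 − 2000 = 0 → O_y = 3300 − 4501.07 × 0.45399 = 1257 lb.

T = 4501 lb, O_x = 4010 lb, O_y = 1257 lb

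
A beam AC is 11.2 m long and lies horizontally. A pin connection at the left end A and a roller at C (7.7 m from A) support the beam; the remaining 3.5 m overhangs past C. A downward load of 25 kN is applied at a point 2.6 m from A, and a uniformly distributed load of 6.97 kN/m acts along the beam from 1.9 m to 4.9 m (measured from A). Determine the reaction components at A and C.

A_x = 0, A_y = 28.24 kN, C_y = 17.67 kN

Resultant of the distributed load: 6.97 × 3 = 20.91 kN at 3.4 m from A.
ΣM about A: C_y·7.7 − 25·2.6 − (6.97·3)·3.4 = 0 → C_y = 136.094/7.7 = 17.6745 ≈ 17.67 kN.
ΣF_y = 0: A_y + 17.6745 − 25 − 6.97·3 = 0 → A_y = 28.24 kN.
ΣF_x = 0: no horizontal applied forces, so A_x = 0.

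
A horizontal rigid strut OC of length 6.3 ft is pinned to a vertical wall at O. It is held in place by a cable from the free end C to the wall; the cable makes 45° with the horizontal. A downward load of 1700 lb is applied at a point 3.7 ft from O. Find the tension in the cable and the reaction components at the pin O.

T = 1412 lb, O_x = 998.4 lb, O_y = 701.6 lb

ΣM about O: T·sin45°·6.3 − 1700·3.7 = 0 → T = 6290/(6.3·0.707107) = 1411.97 ≈ 1412 lb.
ΣF_x = 0: O_x − T·cos45° = 0 → O_x = 1411.97 × 0.707107 = 998.4 lb.
ΣF_y = 0: O_y + T·sin45° − 1700 = 0 → O_y = 1700 − 1411.97 × 0.707107 = 701.6 lb.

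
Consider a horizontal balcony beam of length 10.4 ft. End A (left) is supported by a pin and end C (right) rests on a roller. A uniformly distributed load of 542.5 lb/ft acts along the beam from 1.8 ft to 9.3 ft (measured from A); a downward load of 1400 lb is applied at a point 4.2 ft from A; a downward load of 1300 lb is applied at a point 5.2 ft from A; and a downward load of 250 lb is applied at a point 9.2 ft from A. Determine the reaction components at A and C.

A_x = 0, A_y = 3411 lb, C_y = 3608 lb

Resultant of the distributed load: 542.5 × 7.5 = 4068.75 lb at 5.55 ft from A.
ΣM about A: C_y·10.4 − (542.5·7.5)·5.55 − 1400·4.2 − 1300·5.2 − 250·9.2 = 0 → C_y = 37521.5625/10.4 = 3607.84 ≈ 3608 lb.
ΣF_y = 0: A_y + 3607.84 − 542.5·7.5 − 1400 − 1300 − 250 = 0 → A_y = 3411 lb.
ΣF_x = 0: no horizontal applied forces, so A_x = 0.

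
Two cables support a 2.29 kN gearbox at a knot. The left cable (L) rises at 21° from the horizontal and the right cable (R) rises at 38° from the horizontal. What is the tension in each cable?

ΣF_x = 0: −T_L·cos21° + T_R·cos38° = 0 → T_R = 1.18473·T_L.
ΣF_y = 0: T_L·sin21° + T_R·sin38° = 2.29.
Substitute: T_L·(0.358368 + 1.18473·0.615661) = 2.29 → T_L = 2.10524 ≈ 2.105 kN.
Then T_R = 1.18473 × 2.10524 = 2.494 kN.

T_L = 2.105 kN, T_R = 2.494 kN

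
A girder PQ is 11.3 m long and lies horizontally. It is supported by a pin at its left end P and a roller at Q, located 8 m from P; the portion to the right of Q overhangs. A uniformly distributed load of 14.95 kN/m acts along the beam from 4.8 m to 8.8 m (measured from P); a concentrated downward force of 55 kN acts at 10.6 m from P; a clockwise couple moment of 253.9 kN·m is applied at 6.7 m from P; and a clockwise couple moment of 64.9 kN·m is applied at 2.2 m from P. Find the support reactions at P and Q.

Resultant of the distributed load: 14.95 × 4 = 59.8 kN at 6.8 m from P.
ΣM about P: Q_y·8 − (14.95·4)·6.8 − 55·10.6 − 253.9 − 64.9 = 0 → Q_y = 1308.44/8 = 163.555 ≈ 163.6 kN.
ΣF_y = 0: P_y + 163.555 − 14.95·4 − 55 = 0 → P_y = -48.75 kN.
ΣF_x = 0: no horizontal applied forces, so P_x = 0.

P_x = 0, P_y = -48.75 kN, Q_y = 163.6 kN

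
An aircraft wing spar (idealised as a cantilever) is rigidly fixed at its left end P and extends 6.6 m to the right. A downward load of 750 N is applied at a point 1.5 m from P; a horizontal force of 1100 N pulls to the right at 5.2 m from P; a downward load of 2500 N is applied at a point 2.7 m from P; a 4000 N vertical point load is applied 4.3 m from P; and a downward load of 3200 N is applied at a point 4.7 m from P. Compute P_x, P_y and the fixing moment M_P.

P_x = -1100 N, P_y = 10450 N, M_P = 40120 N·m

ΣF_x = 0: P_x + 1100 = 0 → P_x = -1100 N.
ΣF_y = 0: P_y − 750 − 2500 − 4000 − 3200 = 0 → P_y = 10450 N.
ΣM about P: M_P − 750·1.5 − 2500·2.7 − 4000·4.3 − 3200·4.7 = 0 → M_P = 40120 N·m.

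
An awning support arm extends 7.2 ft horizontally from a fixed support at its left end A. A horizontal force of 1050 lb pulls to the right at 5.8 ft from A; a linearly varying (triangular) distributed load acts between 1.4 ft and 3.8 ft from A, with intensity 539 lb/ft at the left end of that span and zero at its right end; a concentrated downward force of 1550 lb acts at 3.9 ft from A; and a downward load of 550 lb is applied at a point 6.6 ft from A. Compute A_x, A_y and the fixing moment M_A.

A_x = -1050 lb, A_y = 2747 lb, M_A = 11100 lb·ft

Resultant of the triangular load: ½ × 539 × 2.4 = 646.8 lb, acting at 2.2 ft from A (one-third of the span from the peak).
ΣF_x = 0: A_x + 1050 = 0 → A_x = -1050 lb.
ΣF_y = 0: A_y − ½·539·2.4 − 1550 − 550 = 0 → A_y = 2747 lb.
ΣM about A: M_A − (½·539·2.4)·2.2 − 1550·3.9 − 550·6.6 = 0 → M_A = 11100 lb·ft.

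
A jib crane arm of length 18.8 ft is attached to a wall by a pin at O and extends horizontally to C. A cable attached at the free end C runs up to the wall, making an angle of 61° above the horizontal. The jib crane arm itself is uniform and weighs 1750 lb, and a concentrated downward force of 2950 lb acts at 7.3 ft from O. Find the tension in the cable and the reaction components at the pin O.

ΣM about O: T·sin61°·18.8 − 1750·9.4 − 2950·7.3 = 0 → T = 37985/(18.8·0.87462) = 2310.12 ≈ 2310 lb.
ΣF_x = 0: O_x − T·cos61° = 0 → O_x = 2310.12 × 0.48481 = 1120 lb.
ΣF_y = 0: O_y + T·sin61° − 1750 − 2950 = 0 → O_y = 4700 − 2310.12 × 0.87462 = 2680 lb.

T = 2310 lb, O_x = 1120 lb, O_y = 2680 lb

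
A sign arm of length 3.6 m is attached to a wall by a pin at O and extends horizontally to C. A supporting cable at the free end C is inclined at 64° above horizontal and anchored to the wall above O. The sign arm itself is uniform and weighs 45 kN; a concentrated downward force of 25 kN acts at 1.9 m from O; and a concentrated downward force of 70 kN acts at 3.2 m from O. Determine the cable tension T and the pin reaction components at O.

ΣM about O: T·sin64°·3.6 − 45·1.8 − 25·1.9 − 70·3.2 = 0 → T = 352.5/(3.6·0.898794) = 108.942 ≈ 108.9 kN.
ΣF_x = 0: O_x − T·cos64° = 0 → O_x = 108.942 × 0.438371 = 47.76 kN.
ΣF_y = 0: O_y + T·sin64° − 45 − 25 − 70 = 0 → O_y = 140 − 108.942 × 0.898794 = 42.08 kN.

T = 108.9 kN, O_x = 47.76 kN, O_y = 42.08 kN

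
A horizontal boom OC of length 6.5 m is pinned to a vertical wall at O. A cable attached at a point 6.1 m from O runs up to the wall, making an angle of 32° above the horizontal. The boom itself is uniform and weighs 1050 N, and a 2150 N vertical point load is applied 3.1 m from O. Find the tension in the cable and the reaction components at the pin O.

T = 3118 N, O_x = 2644 N, O_y = 1548 N

ΣM about O: T·sin32°·6.1 − 1050·3.25 − 2150·3.1 = 0 → T = 10077.5/(6.1·0.529919) = 3117.55 ≈ 3118 N.
ΣF_x = 0: O_x − T·cos32° = 0 → O_x = 3117.55 × 0.848048 = 2644 N.
ΣF_y = 0: O_y + T·sin32° − 1050 − 2150 = 0 → O_y = 3200 − 3117.55 × 0.529919 = 1548 N.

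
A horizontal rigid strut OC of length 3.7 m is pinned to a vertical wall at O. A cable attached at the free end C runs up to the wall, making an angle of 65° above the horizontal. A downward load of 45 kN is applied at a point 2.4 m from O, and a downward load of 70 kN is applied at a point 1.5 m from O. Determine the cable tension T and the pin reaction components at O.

ΣM about O: T·sin65°·3.7 − 45·2.4 − 70·1.5 = 0 → T = 213/(3.7·0.906308) = 63.5188 ≈ 63.52 kN.
ΣF_x = 0: O_x − T·cos65° = 0 → O_x = 63.5188 × 0.422618 = 26.84 kN.
ΣF_y = 0: O_y + T·sin65° − 45 − 70 = 0 → O_y = 115 − 63.5188 × 0.906308 = 57.43 kN.

T = 63.52 kN, O_x = 26.84 kN, O_y = 57.43 kN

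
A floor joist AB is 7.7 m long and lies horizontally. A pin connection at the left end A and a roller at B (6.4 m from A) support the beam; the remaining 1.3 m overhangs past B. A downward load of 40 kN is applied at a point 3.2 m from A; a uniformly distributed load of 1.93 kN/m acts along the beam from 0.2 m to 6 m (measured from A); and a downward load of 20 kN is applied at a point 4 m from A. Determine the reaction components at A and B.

Resultant of the distributed load: 1.93 × 5.8 = 11.194 kN at 3.1 m from A.
ΣM about A: B_y·6.4 − 40·3.2 − (1.93·5.8)·3.1 − 20·4 = 0 → B_y = 242.7014/6.4 = 37.9221 ≈ 37.92 kN.
ΣF_y = 0: A_y + 37.9221 − 40 − 1.93·5.8 − 20 = 0 → A_y = 33.27 kN.
ΣF_x = 0: no horizontal applied forces, so A_x = 0.

A_x = 0, A_y = 33.27 kN, B_y = 37.92 kN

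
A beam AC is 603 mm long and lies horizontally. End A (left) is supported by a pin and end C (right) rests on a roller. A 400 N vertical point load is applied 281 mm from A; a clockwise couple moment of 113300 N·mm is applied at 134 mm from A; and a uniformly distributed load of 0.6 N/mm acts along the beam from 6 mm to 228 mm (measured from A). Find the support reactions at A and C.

A_x = 0, A_y = 133.1 N, C_y = 400.1 N

Resultant of the distributed load: 0.6 × 222 = 133.2 N at 117 mm from A.
Taking moments about A: C_y·603 − 400·281 − 113300 − (0.6·222)·117 = 0 → C_y = 241284.4/603 = 400.14 ≈ 400.1 N.
ΣF_y = 0: A_y + 400.14 − 400 − 0.6·222 = 0 → A_y = 133.1 N.
ΣF_x = 0: no horizontal applied forces, so A_x = 0.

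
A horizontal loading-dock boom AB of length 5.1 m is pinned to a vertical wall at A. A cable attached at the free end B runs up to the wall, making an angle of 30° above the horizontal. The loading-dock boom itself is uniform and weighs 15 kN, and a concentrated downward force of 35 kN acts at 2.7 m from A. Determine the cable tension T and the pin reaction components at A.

T = 52.06 kN, A_x = 45.08 kN, A_y = 23.97 kN

ΣM about A: T·sin30°·5.1 − 15·2.55 − 35·2.7 = 0 → T = 132.75/(5.1·0.5) = 52.0588 ≈ 52.06 kN.
ΣF_x = 0: A_x − T·cos30° = 0 → A_x = 52.0588 × 0.866025 = 45.08 kN.
ΣF_y = 0: A_y + T·sin30° − 15 − 35 = 0 → A_y = 50 − 52.0588 × 0.5 = 23.97 kN.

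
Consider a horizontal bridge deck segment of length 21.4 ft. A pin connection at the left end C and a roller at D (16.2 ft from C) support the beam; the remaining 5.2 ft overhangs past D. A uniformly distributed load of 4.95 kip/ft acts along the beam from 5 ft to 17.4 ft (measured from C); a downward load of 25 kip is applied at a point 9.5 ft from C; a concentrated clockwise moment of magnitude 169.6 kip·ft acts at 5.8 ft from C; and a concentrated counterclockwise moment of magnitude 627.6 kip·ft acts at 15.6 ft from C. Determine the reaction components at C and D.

Resultant of the distributed load: 4.95 × 12.4 = 61.38 kip at 11.2 ft from C.
Moments about C: D_y·16.2 − (4.95·12.4)·11.2 − 25·9.5 − 169.6 + 627.6 = 0 → D_y = 466.956/16.2 = 28.8244 ≈ 28.82 kip.
ΣF_y = 0: C_y + 28.8244 − 4.95·12.4 − 25 = 0 → C_y = 57.56 kip.
ΣF_x = 0: no horizontal applied forces, so C_x = 0.

C_x = 0, C_y = 57.56 kip, D_y = 28.82 kip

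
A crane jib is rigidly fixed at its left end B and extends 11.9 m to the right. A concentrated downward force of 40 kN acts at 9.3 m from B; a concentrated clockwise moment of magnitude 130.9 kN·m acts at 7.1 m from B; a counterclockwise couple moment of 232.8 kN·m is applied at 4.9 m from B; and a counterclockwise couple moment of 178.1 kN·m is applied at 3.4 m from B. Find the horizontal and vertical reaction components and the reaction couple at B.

B_x = 0, B_y = 40.00 kN, M_B = 92.00 kN·m

ΣF_x = 0: B_x = 0.
ΣF_y = 0: B_y − 40 = 0 → B_y = 40.00 kN.
ΣM about B: M_B − 40·9.3 − 130.9 + 232.8 + 178.1 = 0 → M_B = 92.00 kN·m.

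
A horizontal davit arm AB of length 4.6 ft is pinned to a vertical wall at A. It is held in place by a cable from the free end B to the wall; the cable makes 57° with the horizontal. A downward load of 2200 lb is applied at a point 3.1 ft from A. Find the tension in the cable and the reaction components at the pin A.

ΣM about A: T·sin57°·4.6 − 2200·3.1 = 0 → T = 6820/(4.6·0.838671) = 1767.81 ≈ 1768 lb.
ΣF_x = 0: A_x − T·cos57° = 0 → A_x = 1767.81 × 0.544639 = 962.8 lb.
ΣF_y = 0: A_y + T·sin57° − 2200 = 0 → A_y = 2200 − 1767.81 × 0.838671 = 717.4 lb.

T = 1768 lb, A_x = 962.8 lb, A_y = 717.4 lb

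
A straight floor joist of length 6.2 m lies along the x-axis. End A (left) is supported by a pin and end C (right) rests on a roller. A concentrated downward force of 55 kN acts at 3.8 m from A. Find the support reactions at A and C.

Taking moments about A: C_y·6.2 − 55·3.8 = 0 → C_y = 209/6.2 = 33.7097 ≈ 33.71 kN.
ΣF_y = 0: A_y + 33.7097 − 55 = 0 → A_y = 21.29 kN.
ΣF_x = 0: no horizontal applied forces, so A_x = 0.

A_x = 0, A_y = 21.29 kN, C_y = 33.71 kN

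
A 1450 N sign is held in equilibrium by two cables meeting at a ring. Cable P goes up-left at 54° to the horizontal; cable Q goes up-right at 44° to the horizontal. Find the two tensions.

ΣF_x = 0: −T_P·cos54° + T_Q·cos44° = 0 → T_Q = 0.817118·T_P.
ΣF_y = 0: T_P·sin54° + T_Q·sin44° = 1450.
Substitute: T_P·(0.809017 + 0.817118·0.694658) = 1450 → T_P = 1053.29 ≈ 1053 N.
Then T_Q = 0.817118 × 1053.29 = 860.7 N.

T_P = 1053 N, T_Q = 860.7 N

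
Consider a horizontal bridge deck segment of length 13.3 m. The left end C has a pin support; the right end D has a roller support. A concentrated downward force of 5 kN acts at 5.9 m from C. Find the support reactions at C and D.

C_x = 0, C_y = 2.782 kN, D_y = 2.218 kN

ΣM about C: D_y·13.3 − 5·5.9 = 0 → D_y = 29.5/13.3 = 2.21805 ≈ 2.218 kN.
ΣF_y = 0: C_y + 2.21805 − 5 = 0 → C_y = 2.782 kN.
ΣF_x = 0: no horizontal applied forces, so C_x = 0.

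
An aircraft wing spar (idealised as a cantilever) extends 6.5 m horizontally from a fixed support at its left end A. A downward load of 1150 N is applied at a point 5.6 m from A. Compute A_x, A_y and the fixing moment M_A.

ΣF_x = 0: A_x = 0.
ΣF_y = 0: A_y − 1150 = 0 → A_y = 1150 N.
ΣM about A: M_A − 1150·5.6 = 0 → M_A = 6440 N·m.

A_x = 0, A_y = 1150 N, M_A = 6440 N·m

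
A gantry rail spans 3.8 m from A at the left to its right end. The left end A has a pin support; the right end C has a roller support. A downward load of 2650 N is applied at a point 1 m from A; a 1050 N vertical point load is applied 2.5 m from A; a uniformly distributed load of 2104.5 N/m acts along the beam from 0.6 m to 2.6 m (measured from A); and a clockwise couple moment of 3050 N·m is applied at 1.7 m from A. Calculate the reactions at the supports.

A_x = 0, A_y = 3946 N, C_y = 3963 N

Resultant of the distributed load: 2104.5 × 2 = 4209 N at 1.6 m from A.
Moments about A: C_y·3.8 − 2650·1 − 1050·2.5 − (2104.5·2)·1.6 − 3050 = 0 → C_y = 15059.4/3.8 = 3963 N.
ΣF_y = 0: A_y + 3963 − 2650 − 1050 − 2104.5·2 = 0 → A_y = 3946 N.
ΣF_x = 0: no horizontal applied forces, so A_x = 0.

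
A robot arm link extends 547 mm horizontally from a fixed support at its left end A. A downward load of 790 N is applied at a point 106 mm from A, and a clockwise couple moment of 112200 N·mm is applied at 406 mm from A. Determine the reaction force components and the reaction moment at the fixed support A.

ΣF_x = 0: A_x = 0.
ΣF_y = 0: A_y − 790 = 0 → A_y = 790.0 N.
ΣM about A: M_A − 790·106 − 112200 = 0 → M_A = 195900 N·mm.

A_x = 0, A_y = 790.0 N, M_A = 195900 N·mm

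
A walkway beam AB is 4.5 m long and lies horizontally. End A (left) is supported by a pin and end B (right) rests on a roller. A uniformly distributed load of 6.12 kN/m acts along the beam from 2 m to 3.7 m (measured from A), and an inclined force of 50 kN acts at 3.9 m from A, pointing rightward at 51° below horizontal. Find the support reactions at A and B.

A_x = -31.47 kN, A_y = 8.996 kN, B_y = 40.27 kN

Resultant of the distributed load: 6.12 × 1.7 = 10.404 kN at 2.85 m from A.
Taking moments about A: B_y·4.5 − (6.12·1.7)·2.85 − 50·sin51°·3.9 = 0 → B_y = 181.195/4.5 = 40.2656 ≈ 40.27 kN.
ΣF_y = 0: A_y + 40.2656 − 6.12·1.7 − 50·sin51° = 0 → A_y = 8.996 kN.
ΣF_x = 0: A_x + 50·cos51° = 0 → A_x = -31.47 kN.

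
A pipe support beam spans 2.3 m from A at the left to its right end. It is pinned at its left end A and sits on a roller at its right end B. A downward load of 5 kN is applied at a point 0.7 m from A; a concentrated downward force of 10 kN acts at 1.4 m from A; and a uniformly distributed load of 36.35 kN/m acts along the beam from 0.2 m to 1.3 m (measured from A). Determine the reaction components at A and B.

A_x = 0, A_y = 34.34 kN, B_y = 20.65 kN

Resultant of the distributed load: 36.35 × 1.1 = 39.985 kN at 0.75 m from A.
Taking moments about A: B_y·2.3 − 5·0.7 − 10·1.4 − (36.35·1.1)·0.75 = 0 → B_y = 47.48875/2.3 = 20.6473 ≈ 20.65 kN.
ΣF_y = 0: A_y + 20.6473 − 5 − 10 − 36.35·1.1 = 0 → A_y = 34.34 kN.
ΣF_x = 0: no horizontal applied forces, so A_x = 0.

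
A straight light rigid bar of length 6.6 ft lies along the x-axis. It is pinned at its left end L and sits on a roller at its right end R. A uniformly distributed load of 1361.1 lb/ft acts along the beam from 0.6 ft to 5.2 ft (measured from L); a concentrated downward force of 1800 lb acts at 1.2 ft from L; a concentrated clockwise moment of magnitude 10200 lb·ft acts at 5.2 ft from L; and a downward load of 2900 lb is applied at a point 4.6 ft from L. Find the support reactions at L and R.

Resultant of the distributed load: 1361.1 × 4.6 = 6261.06 lb at 2.9 ft from L.
Moments about L: R_y·6.6 − (1361.1·4.6)·2.9 − 1800·1.2 − 10200 − 2900·4.6 = 0 → R_y = 43857.074/6.6 = 6645.01 ≈ 6645 lb.
ΣF_y = 0: L_y + 6645.01 − 1361.1·4.6 − 1800 − 2900 = 0 → L_y = 4316 lb.
ΣF_x = 0: no horizontal applied forces, so L_x = 0.

L_x = 0, L_y = 4316 lb, R_y = 6645 lb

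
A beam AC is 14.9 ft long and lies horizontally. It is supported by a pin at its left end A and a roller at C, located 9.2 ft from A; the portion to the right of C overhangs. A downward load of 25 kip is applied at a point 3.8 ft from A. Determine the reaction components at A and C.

A_x = 0, A_y = 14.67 kip, C_y = 10.33 kip

Taking moments about A: C_y·9.2 − 25·3.8 = 0 → C_y = 95/9.2 = 10.3261 ≈ 10.33 kip.
ΣF_y = 0: A_y + 10.3261 − 25 = 0 → A_y = 14.67 kip.
ΣF_x = 0: no horizontal applied forces, so A_x = 0.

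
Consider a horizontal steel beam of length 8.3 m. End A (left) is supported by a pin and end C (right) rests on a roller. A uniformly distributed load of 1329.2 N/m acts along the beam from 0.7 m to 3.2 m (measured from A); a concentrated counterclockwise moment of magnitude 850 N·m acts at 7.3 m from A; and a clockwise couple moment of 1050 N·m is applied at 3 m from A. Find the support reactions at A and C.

A_x = 0, A_y = 2518 N, C_y = 804.8 N

Resultant of the distributed load: 1329.2 × 2.5 = 3323 N at 1.95 m from A.
ΣM about A: C_y·8.3 − (1329.2·2.5)·1.95 + 850 − 1050 = 0 → C_y = 6679.85/8.3 = 804.801 ≈ 804.8 N.
ΣF_y = 0: A_y + 804.801 − 1329.2·2.5 = 0 → A_y = 2518 N.
ΣF_x = 0: no horizontal applied forces, so A_x = 0.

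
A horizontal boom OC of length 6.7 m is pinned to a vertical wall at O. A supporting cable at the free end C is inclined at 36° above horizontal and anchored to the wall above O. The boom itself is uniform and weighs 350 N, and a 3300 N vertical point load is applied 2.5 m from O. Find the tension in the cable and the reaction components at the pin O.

ΣM about O: T·sin36°·6.7 − 350·3.35 − 3300·2.5 = 0 → T = 9422.5/(6.7·0.587785) = 2392.62 ≈ 2393 N.
ΣF_x = 0: O_x − T·cos36° = 0 → O_x = 2392.62 × 0.809017 = 1936 N.
ΣF_y = 0: O_y + T·sin36° − 350 − 3300 = 0 → O_y = 3650 − 2392.62 × 0.587785 = 2244 N.

T = 2393 N, O_x = 1936 N, O_y = 2244 N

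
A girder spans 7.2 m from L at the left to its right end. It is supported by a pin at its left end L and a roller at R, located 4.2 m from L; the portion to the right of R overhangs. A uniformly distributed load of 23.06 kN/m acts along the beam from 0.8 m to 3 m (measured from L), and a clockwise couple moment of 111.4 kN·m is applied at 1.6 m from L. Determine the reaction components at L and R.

L_x = 0, L_y = 1.258 kN, R_y = 49.47 kN

Resultant of the distributed load: 23.06 × 2.2 = 50.732 kN at 1.9 m from L.
Moments about L: R_y·4.2 − (23.06·2.2)·1.9 − 111.4 = 0 → R_y = 207.7908/4.2 = 49.474 ≈ 49.47 kN.
ΣF_y = 0: L_y + 49.474 − 23.06·2.2 = 0 → L_y = 1.258 kN.
ΣF_x = 0: no horizontal applied forces, so L_x = 0.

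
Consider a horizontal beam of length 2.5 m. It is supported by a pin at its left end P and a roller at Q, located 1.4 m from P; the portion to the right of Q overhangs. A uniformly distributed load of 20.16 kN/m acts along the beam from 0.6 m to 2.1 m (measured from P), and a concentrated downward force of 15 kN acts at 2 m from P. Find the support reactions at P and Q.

P_x = 0, P_y = -5.349 kN, Q_y = 50.59 kN

Resultant of the distributed load: 20.16 × 1.5 = 30.24 kN at 1.35 m from P.
Moments about P: Q_y·1.4 − (20.16·1.5)·1.35 − 15·2 = 0 → Q_y = 70.824/1.4 = 50.5886 ≈ 50.59 kN.
ΣF_y = 0: P_y + 50.5886 − 20.16·1.5 − 15 = 0 → P_y = -5.349 kN.
ΣF_x = 0: no horizontal applied forces, so P_x = 0.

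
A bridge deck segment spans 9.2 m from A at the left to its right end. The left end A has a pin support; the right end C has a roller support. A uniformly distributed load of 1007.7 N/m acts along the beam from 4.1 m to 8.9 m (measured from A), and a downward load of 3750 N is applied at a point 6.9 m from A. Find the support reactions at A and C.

A_x = 0, A_y = 2357 N, C_y = 6230 N

Resultant of the distributed load: 1007.7 × 4.8 = 4836.96 N at 6.5 m from A.
ΣM about A: C_y·9.2 − (1007.7·4.8)·6.5 − 3750·6.9 = 0 → C_y = 57315.24/9.2 = 6229.92 ≈ 6230 N.
ΣF_y = 0: A_y + 6229.92 − 1007.7·4.8 − 3750 = 0 → A_y = 2357 N.
ΣF_x = 0: no horizontal applied forces, so A_x = 0.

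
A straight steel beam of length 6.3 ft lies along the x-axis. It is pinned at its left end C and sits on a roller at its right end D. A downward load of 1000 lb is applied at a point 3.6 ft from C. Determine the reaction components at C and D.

C_x = 0, C_y = 428.6 lb, D_y = 571.4 lb

Taking moments about C: D_y·6.3 − 1000·3.6 = 0 → D_y = 3600/6.3 = 571.429 ≈ 571.4 lb.
ΣF_y = 0: C_y + 571.429 − 1000 = 0 → C_y = 428.6 lb.
ΣF_x = 0: no horizontal applied forces, so C_x = 0.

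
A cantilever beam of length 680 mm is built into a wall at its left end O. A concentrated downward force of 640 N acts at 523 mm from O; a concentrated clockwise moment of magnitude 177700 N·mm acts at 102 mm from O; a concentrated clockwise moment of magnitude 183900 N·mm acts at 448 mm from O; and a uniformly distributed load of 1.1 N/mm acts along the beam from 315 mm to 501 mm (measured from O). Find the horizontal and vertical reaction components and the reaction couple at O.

Resultant of the distributed load: 1.1 × 186 = 204.6 N at 408 mm from O.
ΣF_x = 0: O_x = 0.
ΣF_y = 0: O_y − 640 − 1.1·186 = 0 → O_y = 844.6 N.
ΣM about O: M_O − 640·523 − 177700 − 183900 − (1.1·186)·408 = 0 → M_O = 779800 N·mm.

O_x = 0, O_y = 844.6 N, M_O = 779800 N·mm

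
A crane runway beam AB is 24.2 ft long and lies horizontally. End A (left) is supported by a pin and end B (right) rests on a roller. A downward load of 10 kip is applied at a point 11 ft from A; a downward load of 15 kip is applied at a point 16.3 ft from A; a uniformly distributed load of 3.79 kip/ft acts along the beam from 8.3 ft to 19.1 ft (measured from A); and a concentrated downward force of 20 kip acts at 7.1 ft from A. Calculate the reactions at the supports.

Resultant of the distributed load: 3.79 × 10.8 = 40.932 kip at 13.7 ft from A.
Taking moments about A: B_y·24.2 − 10·11 − 15·16.3 − (3.79·10.8)·13.7 − 20·7.1 = 0 → B_y = 1057.2684/24.2 = 43.6888 ≈ 43.69 kip.
ΣF_y = 0: A_y + 43.6888 − 10 − 15 − 3.79·10.8 − 20 = 0 → A_y = 42.24 kip.
ΣF_x = 0: no horizontal applied forces, so A_x = 0.

A_x = 0, A_y = 42.24 kip, B_y = 43.69 kip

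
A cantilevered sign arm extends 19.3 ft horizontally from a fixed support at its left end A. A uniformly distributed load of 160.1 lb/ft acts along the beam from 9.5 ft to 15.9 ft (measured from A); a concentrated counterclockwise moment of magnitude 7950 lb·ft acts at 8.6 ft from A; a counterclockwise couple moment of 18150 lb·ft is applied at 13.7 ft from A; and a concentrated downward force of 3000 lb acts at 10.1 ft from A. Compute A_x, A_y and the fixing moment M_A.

A_x = 0, A_y = 4025 lb, M_A = 17210 lb·ft

Resultant of the distributed load: 160.1 × 6.4 = 1024.64 lb at 12.7 ft from A.
ΣF_x = 0: A_x = 0.
ΣF_y = 0: A_y − 160.1·6.4 − 3000 = 0 → A_y = 4025 lb.
ΣM about A: M_A − (160.1·6.4)·12.7 + 7950 + 18150 − 3000·10.1 = 0 → M_A = 17210 lb·ft.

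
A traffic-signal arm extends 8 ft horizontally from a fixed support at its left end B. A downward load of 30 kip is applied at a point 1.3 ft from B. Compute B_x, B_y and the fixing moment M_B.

ΣF_x = 0: B_x = 0.
ΣF_y = 0: B_y − 30 = 0 → B_y = 30.00 kip.
ΣM about B: M_B − 30·1.3 = 0 → M_B = 39.00 kip·ft.

B_x = 0, B_y = 30.00 kip, M_B = 39.00 kip·ft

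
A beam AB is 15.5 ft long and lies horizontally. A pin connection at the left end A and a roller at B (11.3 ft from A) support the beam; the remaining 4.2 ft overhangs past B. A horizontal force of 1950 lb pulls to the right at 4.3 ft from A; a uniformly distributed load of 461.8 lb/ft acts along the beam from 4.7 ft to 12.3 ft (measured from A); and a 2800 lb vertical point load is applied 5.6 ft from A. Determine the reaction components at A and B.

A_x = -1950 lb, A_y = 2282 lb, B_y = 4028 lb

Resultant of the distributed load: 461.8 × 7.6 = 3509.68 lb at 8.5 ft from A.
ΣM about A: B_y·11.3 − (461.8·7.6)·8.5 − 2800·5.6 = 0 → B_y = 45512.28/11.3 = 4027.64 ≈ 4028 lb.
ΣF_y = 0: A_y + 4027.64 − 461.8·7.6 − 2800 = 0 → A_y = 2282 lb.
ΣF_x = 0: A_x + 1950 = 0 → A_x = -1950 lb.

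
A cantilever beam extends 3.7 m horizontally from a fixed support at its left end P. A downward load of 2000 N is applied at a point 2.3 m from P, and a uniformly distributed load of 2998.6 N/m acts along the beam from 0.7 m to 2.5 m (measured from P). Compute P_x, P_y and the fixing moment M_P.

Resultant of the distributed load: 2998.6 × 1.8 = 5397.48 N at 1.6 m from P.
ΣF_x = 0: P_x = 0.
ΣF_y = 0: P_y − 2000 − 2998.6·1.8 = 0 → P_y = 7397 N.
ΣM about P: M_P − 2000·2.3 − (2998.6·1.8)·1.6 = 0 → M_P = 13240 N·m.

P_x = 0, P_y = 7397 N, M_P = 13240 N·m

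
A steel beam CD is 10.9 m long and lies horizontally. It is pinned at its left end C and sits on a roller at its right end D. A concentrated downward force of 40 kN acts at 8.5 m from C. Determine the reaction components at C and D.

C_x = 0, C_y = 8.807 kN, D_y = 31.19 kN

Moments about C: D_y·10.9 − 40·8.5 = 0 → D_y = 340/10.9 = 31.1927 ≈ 31.19 kN.
ΣF_y = 0: C_y + 31.1927 − 40 = 0 → C_y = 8.807 kN.
ΣF_x = 0: no horizontal applied forces, so C_x = 0.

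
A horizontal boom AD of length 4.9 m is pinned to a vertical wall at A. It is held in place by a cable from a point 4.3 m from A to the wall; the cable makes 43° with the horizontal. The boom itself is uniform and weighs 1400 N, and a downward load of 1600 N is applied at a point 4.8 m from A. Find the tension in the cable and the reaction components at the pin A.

T = 3788 N, A_x = 2771 N, A_y = 416.3 N

ΣM about A: T·sin43°·4.3 − 1400·2.45 − 1600·4.8 = 0 → T = 11110/(4.3·0.681998) = 3788.46 ≈ 3788 N.
ΣF_x = 0: A_x − T·cos43° = 0 → A_x = 3788.46 × 0.731354 = 2771 N.
ΣF_y = 0: A_y + T·sin43° − 1400 − 1600 = 0 → A_y = 3000 − 3788.46 × 0.681998 = 416.3 N.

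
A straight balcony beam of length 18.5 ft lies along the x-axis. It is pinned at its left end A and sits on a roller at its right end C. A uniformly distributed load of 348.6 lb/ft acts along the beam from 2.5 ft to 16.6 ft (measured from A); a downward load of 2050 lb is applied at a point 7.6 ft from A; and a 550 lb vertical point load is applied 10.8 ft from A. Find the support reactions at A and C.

Resultant of the distributed load: 348.6 × 14.1 = 4915.26 lb at 9.55 ft from A.
ΣM about A: C_y·18.5 − (348.6·14.1)·9.55 − 2050·7.6 − 550·10.8 = 0 → C_y = 68460.733/18.5 = 3700.58 ≈ 3701 lb.
ΣF_y = 0: A_y + 3700.58 − 348.6·14.1 − 2050 − 550 = 0 → A_y = 3815 lb.
ΣF_x = 0: no horizontal applied forces, so A_x = 0.

A_x = 0, A_y = 3815 lb, C_y = 3701 lb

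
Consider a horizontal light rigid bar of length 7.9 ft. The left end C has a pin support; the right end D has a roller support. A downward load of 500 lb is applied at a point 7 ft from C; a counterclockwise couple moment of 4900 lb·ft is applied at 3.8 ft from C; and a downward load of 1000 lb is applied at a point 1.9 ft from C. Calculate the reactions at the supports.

C_x = 0, C_y = 1437 lb, D_y = 63.29 lb

Taking moments about C: D_y·7.9 − 500·7 + 4900 − 1000·1.9 = 0 → D_y = 500/7.9 = 63.2911 ≈ 63.29 lb.
ΣF_y = 0: C_y + 63.2911 − 500 − 1000 = 0 → C_y = 1437 lb.
ΣF_x = 0: no horizontal applied forces, so C_x = 0.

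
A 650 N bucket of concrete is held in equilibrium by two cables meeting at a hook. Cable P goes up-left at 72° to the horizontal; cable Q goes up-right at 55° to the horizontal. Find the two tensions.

T_P = 466.8 N, T_Q = 251.5 N

ΣF_x = 0: −T_P·cos72° + T_Q·cos55° = 0 → T_Q = 0.538755·T_P.
ΣF_y = 0: T_P·sin72° + T_Q·sin55° = 650.
Substitute: T_P·(0.951057 + 0.538755·0.819152) = 650 → T_P = 466.827 ≈ 466.8 N.
Then T_Q = 0.538755 × 466.827 = 251.5 N.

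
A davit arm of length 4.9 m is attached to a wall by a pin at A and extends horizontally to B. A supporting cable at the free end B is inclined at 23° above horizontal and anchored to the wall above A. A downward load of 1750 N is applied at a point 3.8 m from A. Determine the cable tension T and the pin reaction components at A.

T = 3473 N, A_x = 3197 N, A_y = 392.9 N

ΣM about A: T·sin23°·4.9 − 1750·3.8 = 0 → T = 6650/(4.9·0.390731) = 3473.34 ≈ 3473 N.
ΣF_x = 0: A_x − T·cos23° = 0 → A_x = 3473.34 × 0.920505 = 3197 N.
ΣF_y = 0: A_y + T·sin23° − 1750 = 0 → A_y = 1750 − 3473.34 × 0.390731 = 392.9 N.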